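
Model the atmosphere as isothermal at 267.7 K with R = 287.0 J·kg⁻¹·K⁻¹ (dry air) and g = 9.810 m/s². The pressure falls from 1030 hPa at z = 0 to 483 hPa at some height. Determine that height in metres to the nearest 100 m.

Scale height: H = RT/g = 287.0 × 267.7 / 9.810 = 7831.8 m.
Invert the barometric formula: z = H ln(P₀/P).
P₀/P = 1030/483 = 2.1325; ln(2.1325) = 0.75730.
z = 7831.8 × 0.75730 = 5931.0 m.

z ≈ 5900 m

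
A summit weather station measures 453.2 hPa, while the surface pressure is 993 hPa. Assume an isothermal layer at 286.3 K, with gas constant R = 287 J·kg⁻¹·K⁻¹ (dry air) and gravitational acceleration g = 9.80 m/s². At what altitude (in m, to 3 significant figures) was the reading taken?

z ≈ 6580 m

Scale height: H = RT/g = 287 × 286.3 / 9.80 = 8384.5 m.
Invert the barometric formula: z = H ln(P₀/P).
P₀/P = 993/453.2 = 2.1911; ln(2.1911) = 0.78440.
z = 8384.5 × 0.78440 = 6576.8 m.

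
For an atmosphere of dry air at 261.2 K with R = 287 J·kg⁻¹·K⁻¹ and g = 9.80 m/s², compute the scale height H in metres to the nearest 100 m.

H ≈ 7600 m

The scale height of an isothermal atmosphere is H = RT/g.
H = 287 × 261.2 / 9.80 = 74964/9.80 = 7649.4 m.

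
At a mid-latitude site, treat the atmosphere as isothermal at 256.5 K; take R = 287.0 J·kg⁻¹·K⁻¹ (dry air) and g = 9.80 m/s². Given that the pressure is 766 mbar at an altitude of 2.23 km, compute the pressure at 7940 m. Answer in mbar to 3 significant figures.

P ≈ 358 mbar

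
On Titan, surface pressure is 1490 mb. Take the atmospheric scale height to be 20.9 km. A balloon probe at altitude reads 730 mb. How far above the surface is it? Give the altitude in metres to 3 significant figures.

z ≈ 14900 m

Invert the barometric formula: z = H ln(P₀/P).
P₀/P = 1490/730 = 2.0411; ln(2.0411) = 0.71349.
z = 20900 × 0.71349 = 14912 m.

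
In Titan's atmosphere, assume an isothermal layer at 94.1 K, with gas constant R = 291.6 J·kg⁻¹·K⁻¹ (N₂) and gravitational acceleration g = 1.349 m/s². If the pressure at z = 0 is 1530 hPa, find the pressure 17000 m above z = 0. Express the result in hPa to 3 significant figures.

P ≈ 663 hPa

Scale height: H = RT/g = 291.6 × 94.1 / 1.349 = 20341 m.
Barometric formula: P = P₀ exp(−z/H).
z/H = 17000/20341 = 0.83575; exp(−0.83575) = 0.43355.
P = 1530 × 0.43355 = 663.33 hPa.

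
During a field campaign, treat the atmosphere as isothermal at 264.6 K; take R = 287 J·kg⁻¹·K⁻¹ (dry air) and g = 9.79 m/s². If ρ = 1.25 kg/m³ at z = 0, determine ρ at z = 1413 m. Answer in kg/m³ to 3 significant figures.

Scale height: H = RT/g = 287 × 264.6 / 9.79 = 7756.9 m.
In an isothermal atmosphere, density decays like pressure: ρ = ρ₀ exp(−z/H).
z/H = 1413.0/7756.9 = 0.18216; exp(−0.18216) = 0.83347.
ρ = 1.25 × 0.83347 = 1.0418 kg/m³.

ρ ≈ 1.04 kg/m³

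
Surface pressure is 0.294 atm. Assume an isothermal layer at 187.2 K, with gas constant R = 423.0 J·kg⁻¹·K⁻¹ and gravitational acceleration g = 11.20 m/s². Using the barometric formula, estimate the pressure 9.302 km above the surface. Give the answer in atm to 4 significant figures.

P ≈ 0.07888 atm

Scale height: H = RT/g = 423.0 × 187.2 / 11.20 = 7070.1 m.
Barometric formula: P = P₀ exp(−z/H).
z/H = 9302.0/7070.1 = 1.3157; exp(−1.3157) = 0.26829.
P = 0.294 × 0.26829 = 0.078877 atm.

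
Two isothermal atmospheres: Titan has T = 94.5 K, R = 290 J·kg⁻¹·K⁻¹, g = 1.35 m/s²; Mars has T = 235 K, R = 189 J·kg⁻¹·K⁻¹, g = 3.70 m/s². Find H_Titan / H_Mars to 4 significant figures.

H_Titan/H_Mars ≈ 1.691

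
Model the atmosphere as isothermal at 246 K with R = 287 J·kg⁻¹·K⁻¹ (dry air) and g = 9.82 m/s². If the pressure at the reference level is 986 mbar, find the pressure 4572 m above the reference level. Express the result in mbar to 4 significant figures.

P ≈ 522.0 mbar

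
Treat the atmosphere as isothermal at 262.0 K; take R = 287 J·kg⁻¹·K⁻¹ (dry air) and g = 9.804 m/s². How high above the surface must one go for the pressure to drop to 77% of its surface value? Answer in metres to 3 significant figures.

Scale height: H = RT/g = 287 × 262.0 / 9.804 = 7669.7 m.
Set P/P₀ = exp(−z/H) = 0.77, so z = −H ln(0.77).
−ln(0.77) = 0.26136; z = 7669.7 × 0.26136 = 2004.6 m.

z ≈ 2000 m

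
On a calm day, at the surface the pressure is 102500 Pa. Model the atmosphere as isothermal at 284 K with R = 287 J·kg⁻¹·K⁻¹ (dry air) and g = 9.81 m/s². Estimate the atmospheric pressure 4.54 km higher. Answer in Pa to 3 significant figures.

P ≈ 59300 Pa

Scale height: H = RT/g = 287 × 284 / 9.81 = 8308.7 m.
Barometric formula: P = P₀ exp(−z/H).
z/H = 4540.0/8308.7 = 0.54642; exp(−0.54642) = 0.57902.
P = 102500 × 0.57902 = 59350 Pa.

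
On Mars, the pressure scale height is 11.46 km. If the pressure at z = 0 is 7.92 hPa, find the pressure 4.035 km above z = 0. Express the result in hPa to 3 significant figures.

P ≈ 5.57 hPa

Barometric formula: P = P₀ exp(−z/H).
z/H = 4035.0/11460 = 0.35209; exp(−0.35209) = 0.70322.
P = 7.92 × 0.70322 = 5.5695 hPa.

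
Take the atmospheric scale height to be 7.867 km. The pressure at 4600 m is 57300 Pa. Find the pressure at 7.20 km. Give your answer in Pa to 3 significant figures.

P ≈ 41200 Pa

Between two levels, P₂ = P₁ exp(−Δz/H) with Δz = z₂ − z₁.
Δz = 7200.0 − 4600.0 = 2600.0 m; Δz/H = 2600.0/7867.0 = 0.33049.
P₂ = 57300 × exp(−0.33049) = 57300 × 0.71857 = 41174 Pa.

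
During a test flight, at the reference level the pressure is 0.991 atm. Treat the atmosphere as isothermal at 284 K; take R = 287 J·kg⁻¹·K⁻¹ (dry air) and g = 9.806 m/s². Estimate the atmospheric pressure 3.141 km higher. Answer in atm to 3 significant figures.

P ≈ 0.679 atm

Scale height: H = RT/g = 287 × 284 / 9.806 = 8312.1 m.
Barometric formula: P = P₀ exp(−z/H).
z/H = 3141.0/8312.1 = 0.37788; exp(−0.37788) = 0.68531.
P = 0.991 × 0.68531 = 0.67914 atm.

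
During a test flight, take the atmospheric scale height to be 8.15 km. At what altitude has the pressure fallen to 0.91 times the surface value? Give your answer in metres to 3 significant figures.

z ≈ 769 m

Set P/P₀ = exp(−z/H) = 0.91, so z = −H ln(0.91).
−ln(0.91) = 0.094311; z = 8150.0 × 0.094311 = 768.63 m.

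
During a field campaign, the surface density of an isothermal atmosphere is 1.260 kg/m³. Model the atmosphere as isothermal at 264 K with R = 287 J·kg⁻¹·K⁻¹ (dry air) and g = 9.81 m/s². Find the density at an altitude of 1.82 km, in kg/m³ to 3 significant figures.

ρ ≈ 0.995 kg/m³

Scale height: H = RT/g = 287 × 264 / 9.81 = 7723.5 m.
In an isothermal atmosphere, density decays like pressure: ρ = ρ₀ exp(−z/H).
z/H = 1820.0/7723.5 = 0.23564; exp(−0.23564) = 0.79007.
ρ = 1.260 × 0.79007 = 0.99549 kg/m³.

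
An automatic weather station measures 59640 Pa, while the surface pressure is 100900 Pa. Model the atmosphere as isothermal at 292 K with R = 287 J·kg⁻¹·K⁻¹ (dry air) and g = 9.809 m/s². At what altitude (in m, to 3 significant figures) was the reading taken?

z ≈ 4490 m

Scale height: H = RT/g = 287 × 292 / 9.809 = 8543.6 m.
Invert the barometric formula: z = H ln(P₀/P).
P₀/P = 100900/59640 = 1.6918; ln(1.6918) = 0.52579.
z = 8543.6 × 0.52579 = 4492.1 m.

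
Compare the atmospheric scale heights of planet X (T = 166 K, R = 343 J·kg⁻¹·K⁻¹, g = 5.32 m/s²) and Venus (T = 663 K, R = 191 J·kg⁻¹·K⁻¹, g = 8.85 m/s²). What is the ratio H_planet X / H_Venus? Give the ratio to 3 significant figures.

H_planet X/H_Venus ≈ 0.748

H = RT/g for each body.
H_planet X = 343 × 166 / 5.32 = 10703 m.
H_Venus = 191 × 663 / 8.85 = 14309 m.
H_planet X/H_Venus = 10703/14309 = 0.74799.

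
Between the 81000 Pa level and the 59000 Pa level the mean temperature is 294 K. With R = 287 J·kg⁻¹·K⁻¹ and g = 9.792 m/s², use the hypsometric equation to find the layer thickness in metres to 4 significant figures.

Δz ≈ 2731 m

Hypsometric equation: Δz = (R T̄/g) ln(P₁/P₂).
R T̄/g = 287 × 294 / 9.792 = 8617.0 m.
ln(81000/59000) = ln(1.3729) = 0.31693.
Δz = 8617.0 × 0.31693 = 2731.0 m.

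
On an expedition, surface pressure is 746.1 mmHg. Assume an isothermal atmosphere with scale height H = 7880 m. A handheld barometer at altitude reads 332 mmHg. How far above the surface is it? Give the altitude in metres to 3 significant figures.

Invert the barometric formula: z = H ln(P₀/P).
P₀/P = 746.1/332 = 2.2473; ln(2.2473) = 0.80973.
z = 7880.0 × 0.80973 = 6380.7 m.

z ≈ 6380 m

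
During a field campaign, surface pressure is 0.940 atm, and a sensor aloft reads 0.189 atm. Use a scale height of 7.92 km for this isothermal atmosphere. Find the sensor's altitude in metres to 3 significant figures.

z ≈ 12700 m

Invert the barometric formula: z = H ln(P₀/P).
P₀/P = 0.940/0.189 = 4.9735; ln(4.9735) = 1.6041.
z = 7920.0 × 1.6041 = 12704 m.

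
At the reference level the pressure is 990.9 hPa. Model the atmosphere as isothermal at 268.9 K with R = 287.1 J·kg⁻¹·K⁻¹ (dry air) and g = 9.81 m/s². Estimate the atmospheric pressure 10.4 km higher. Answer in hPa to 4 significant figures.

P ≈ 264.3 hPa

Scale height: H = RT/g = 287.1 × 268.9 / 9.81 = 7869.6 m.
Barometric formula: P = P₀ exp(−z/H).
z/H = 10400/7869.6 = 1.3215; exp(−1.3215) = 0.26673.
P = 990.9 × 0.26673 = 264.30 hPa.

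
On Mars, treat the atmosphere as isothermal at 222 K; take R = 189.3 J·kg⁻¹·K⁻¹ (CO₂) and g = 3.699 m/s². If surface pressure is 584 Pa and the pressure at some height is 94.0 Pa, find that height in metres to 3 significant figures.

z ≈ 20800 m

Scale height: H = RT/g = 189.3 × 222 / 3.699 = 11361 m.
Invert the barometric formula: z = H ln(P₀/P).
P₀/P = 584/94.0 = 6.2128; ln(6.2128) = 1.8266.
z = 11361 × 1.8266 = 20752 m.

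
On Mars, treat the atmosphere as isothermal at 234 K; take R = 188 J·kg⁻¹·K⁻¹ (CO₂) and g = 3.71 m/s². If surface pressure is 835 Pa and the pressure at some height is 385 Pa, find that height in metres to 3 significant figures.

Scale height: H = RT/g = 188 × 234 / 3.71 = 11858 m.
Invert the barometric formula: z = H ln(P₀/P).
P₀/P = 835/385 = 2.1688; ln(2.1688) = 0.77417.
z = 11858 × 0.77417 = 9180.1 m.

z ≈ 9180 m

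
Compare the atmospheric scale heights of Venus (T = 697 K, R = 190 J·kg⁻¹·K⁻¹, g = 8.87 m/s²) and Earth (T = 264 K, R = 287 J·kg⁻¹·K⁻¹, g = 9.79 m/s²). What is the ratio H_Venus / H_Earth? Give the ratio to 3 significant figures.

H_Venus/H_Earth ≈ 1.93

H = RT/g for each body.
H_Venus = 190 × 697 / 8.87 = 14930 m.
H_Earth = 287 × 264 / 9.79 = 7739.3 m.
H_Venus/H_Earth = 14930/7739.3 = 1.9291.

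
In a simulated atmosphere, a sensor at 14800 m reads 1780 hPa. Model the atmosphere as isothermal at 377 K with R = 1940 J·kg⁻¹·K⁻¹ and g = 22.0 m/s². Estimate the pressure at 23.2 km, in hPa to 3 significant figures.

P ≈ 1380 hPa

Scale height: H = RT/g = 1940 × 377 / 22.0 = 33245 m.
Between two levels, P₂ = P₁ exp(−Δz/H) with Δz = z₂ − z₁.
Δz = 23200 − 14800 = 8400.0 m; Δz/H = 8400.0/33245 = 0.25267.
P₂ = 1780 × exp(−0.25267) = 1780 × 0.77672 = 1382.6 hPa.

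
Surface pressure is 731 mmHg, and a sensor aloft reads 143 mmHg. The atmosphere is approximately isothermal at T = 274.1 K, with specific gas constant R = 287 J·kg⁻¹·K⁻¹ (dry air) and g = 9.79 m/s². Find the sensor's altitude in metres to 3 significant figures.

Scale height: H = RT/g = 287 × 274.1 / 9.79 = 8035.4 m.
Invert the barometric formula: z = H ln(P₀/P).
P₀/P = 731/143 = 5.1119; ln(5.1119) = 1.6316.
z = 8035.4 × 1.6316 = 13111 m.

z ≈ 13100 m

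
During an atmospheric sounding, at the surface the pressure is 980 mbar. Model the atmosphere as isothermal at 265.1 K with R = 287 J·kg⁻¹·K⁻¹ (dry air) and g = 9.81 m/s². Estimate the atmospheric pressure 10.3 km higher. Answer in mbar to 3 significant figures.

Scale height: H = RT/g = 287 × 265.1 / 9.81 = 7755.7 m.
Barometric formula: P = P₀ exp(−z/H).
z/H = 10300/7755.7 = 1.3281; exp(−1.3281) = 0.26498.
P = 980 × 0.26498 = 259.68 mbar.

P ≈ 260 mbar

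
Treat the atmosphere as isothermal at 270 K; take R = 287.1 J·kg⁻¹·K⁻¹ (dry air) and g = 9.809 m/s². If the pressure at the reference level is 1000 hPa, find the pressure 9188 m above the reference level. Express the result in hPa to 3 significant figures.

P ≈ 313 hPa

Scale height: H = RT/g = 287.1 × 270 / 9.809 = 7902.6 m.
Barometric formula: P = P₀ exp(−z/H).
z/H = 9188.0/7902.6 = 1.1627; exp(−1.1627) = 0.31264.
P = 1000 × 0.31264 = 312.64 hPa.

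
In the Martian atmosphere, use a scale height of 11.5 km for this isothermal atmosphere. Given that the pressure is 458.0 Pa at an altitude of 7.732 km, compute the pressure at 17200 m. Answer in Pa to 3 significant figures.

P ≈ 201 Pa

Between two levels, P₂ = P₁ exp(−Δz/H) with Δz = z₂ − z₁.
Δz = 17200 − 7732.0 = 9468.0 m; Δz/H = 9468.0/11500 = 0.82330.
P₂ = 458.0 × exp(−0.82330) = 458.0 × 0.43898 = 201.05 Pa.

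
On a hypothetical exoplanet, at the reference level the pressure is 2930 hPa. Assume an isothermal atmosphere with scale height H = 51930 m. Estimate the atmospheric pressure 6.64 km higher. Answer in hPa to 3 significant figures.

P ≈ 2580 hPa

Barometric formula: P = P₀ exp(−z/H).
z/H = 6640.0/51930 = 0.12786; exp(−0.12786) = 0.87998.
P = 2930 × 0.87998 = 2578.3 hPa.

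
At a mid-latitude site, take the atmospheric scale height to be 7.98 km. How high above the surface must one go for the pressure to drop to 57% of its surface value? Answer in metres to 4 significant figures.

Set P/P₀ = exp(−z/H) = 0.57, so z = −H ln(0.57).
−ln(0.57) = 0.56212; z = 7980.0 × 0.56212 = 4485.7 m.

z ≈ 4486 m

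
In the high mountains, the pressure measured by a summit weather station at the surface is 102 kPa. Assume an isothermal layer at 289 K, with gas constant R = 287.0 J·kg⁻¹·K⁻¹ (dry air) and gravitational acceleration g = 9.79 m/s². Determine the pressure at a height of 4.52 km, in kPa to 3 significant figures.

Scale height: H = RT/g = 287.0 × 289 / 9.79 = 8472.2 m.
Barometric formula: P = P₀ exp(−z/H).
z/H = 4520.0/8472.2 = 0.53351; exp(−0.53351) = 0.58654.
P = 102 × 0.58654 = 59.827 kPa.

P ≈ 59.8 kPa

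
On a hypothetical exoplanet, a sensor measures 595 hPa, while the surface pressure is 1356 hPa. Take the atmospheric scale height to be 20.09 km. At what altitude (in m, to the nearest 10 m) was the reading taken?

z ≈ 16550 m

Invert the barometric formula: z = H ln(P₀/P).
P₀/P = 1356/595 = 2.2790; ln(2.2790) = 0.82374.
z = 20090 × 0.82374 = 16549 m.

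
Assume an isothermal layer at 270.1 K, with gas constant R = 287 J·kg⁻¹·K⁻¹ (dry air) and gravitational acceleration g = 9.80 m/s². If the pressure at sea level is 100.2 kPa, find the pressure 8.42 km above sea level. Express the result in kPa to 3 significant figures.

P ≈ 34.6 kPa

Scale height: H = RT/g = 287 × 270.1 / 9.80 = 7910.1 m.
Barometric formula: P = P₀ exp(−z/H).
z/H = 8420.0/7910.1 = 1.0645; exp(−1.0645) = 0.34490.
P = 100.2 × 0.34490 = 34.559 kPa.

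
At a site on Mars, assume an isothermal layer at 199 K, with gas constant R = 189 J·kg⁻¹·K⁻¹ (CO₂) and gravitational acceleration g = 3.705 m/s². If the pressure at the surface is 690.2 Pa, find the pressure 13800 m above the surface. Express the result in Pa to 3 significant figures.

Scale height: H = RT/g = 189 × 199 / 3.705 = 10151 m.
Barometric formula: P = P₀ exp(−z/H).
z/H = 13800/10151 = 1.3595; exp(−1.3595) = 0.25679.
P = 690.2 × 0.25679 = 177.24 Pa.

P ≈ 177 Pa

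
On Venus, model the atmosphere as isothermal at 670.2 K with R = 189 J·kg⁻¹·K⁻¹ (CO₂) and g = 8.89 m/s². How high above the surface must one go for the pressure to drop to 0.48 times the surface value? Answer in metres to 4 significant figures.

z ≈ 10460 m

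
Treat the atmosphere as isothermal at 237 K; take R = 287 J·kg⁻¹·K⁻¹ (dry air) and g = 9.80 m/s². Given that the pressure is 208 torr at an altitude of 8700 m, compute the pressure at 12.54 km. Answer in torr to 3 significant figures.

P ≈ 120 torr

Scale height: H = RT/g = 287 × 237 / 9.80 = 6940.7 m.
Between two levels, P₂ = P₁ exp(−Δz/H) with Δz = z₂ − z₁.
Δz = 12540 − 8700.0 = 3840.0 m; Δz/H = 3840.0/6940.7 = 0.55326.
P₂ = 208 × exp(−0.55326) = 208 × 0.57507 = 119.61 torr.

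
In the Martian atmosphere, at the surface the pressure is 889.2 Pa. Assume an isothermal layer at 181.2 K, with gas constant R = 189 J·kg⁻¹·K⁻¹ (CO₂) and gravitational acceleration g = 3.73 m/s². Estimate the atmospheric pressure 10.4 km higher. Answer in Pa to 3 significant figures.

P ≈ 286 Pa

Scale height: H = RT/g = 189 × 181.2 / 3.73 = 9181.4 m.
Barometric formula: P = P₀ exp(−z/H).
z/H = 10400/9181.4 = 1.1327; exp(−1.1327) = 0.32216.
P = 889.2 × 0.32216 = 286.46 Pa.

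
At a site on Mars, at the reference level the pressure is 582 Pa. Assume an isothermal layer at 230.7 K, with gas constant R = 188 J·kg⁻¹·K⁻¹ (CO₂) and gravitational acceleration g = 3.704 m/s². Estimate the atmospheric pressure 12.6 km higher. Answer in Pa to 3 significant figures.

P ≈ 198 Pa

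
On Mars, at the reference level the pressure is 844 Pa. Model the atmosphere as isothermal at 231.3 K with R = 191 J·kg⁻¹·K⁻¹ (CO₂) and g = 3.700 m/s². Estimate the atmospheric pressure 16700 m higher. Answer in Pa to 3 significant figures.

P ≈ 208 Pa

Scale height: H = RT/g = 191 × 231.3 / 3.700 = 11940 m.
Barometric formula: P = P₀ exp(−z/H).
z/H = 16700/11940 = 1.3987; exp(−1.3987) = 0.24692.
P = 844 × 0.24692 = 208.40 Pa.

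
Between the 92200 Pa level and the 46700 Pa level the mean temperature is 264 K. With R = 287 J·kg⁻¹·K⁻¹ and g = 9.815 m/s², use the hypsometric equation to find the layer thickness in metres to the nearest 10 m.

Hypsometric equation: Δz = (R T̄/g) ln(P₁/P₂).
R T̄/g = 287 × 264 / 9.815 = 7719.6 m.
ln(92200/46700) = ln(1.9743) = 0.68021.
Δz = 7719.6 × 0.68021 = 5250.9 m.

Δz ≈ 5250 m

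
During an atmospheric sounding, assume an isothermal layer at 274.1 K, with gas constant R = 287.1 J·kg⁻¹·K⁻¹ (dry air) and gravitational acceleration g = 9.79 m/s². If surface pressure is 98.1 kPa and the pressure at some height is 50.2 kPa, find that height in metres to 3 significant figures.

Scale height: H = RT/g = 287.1 × 274.1 / 9.79 = 8038.2 m.
Invert the barometric formula: z = H ln(P₀/P).
P₀/P = 98.1/50.2 = 1.9542; ln(1.9542) = 0.66998.
z = 8038.2 × 0.66998 = 5385.4 m.

z ≈ 5390 m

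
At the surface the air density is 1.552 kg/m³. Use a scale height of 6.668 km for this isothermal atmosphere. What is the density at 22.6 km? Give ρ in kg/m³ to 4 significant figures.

ρ ≈ 0.05235 kg/m³

In an isothermal atmosphere, density decays like pressure: ρ = ρ₀ exp(−z/H).
z/H = 22600/6668.0 = 3.3893; exp(−3.3893) = 0.033732.
ρ = 1.552 × 0.033732 = 0.052352 kg/m³.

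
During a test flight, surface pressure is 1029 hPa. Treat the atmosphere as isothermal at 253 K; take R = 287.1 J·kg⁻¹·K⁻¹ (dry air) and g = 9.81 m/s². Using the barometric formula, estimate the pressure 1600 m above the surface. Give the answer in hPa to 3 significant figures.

Scale height: H = RT/g = 287.1 × 253 / 9.81 = 7404.3 m.
Barometric formula: P = P₀ exp(−z/H).
z/H = 1600.0/7404.3 = 0.21609; exp(−0.21609) = 0.80566.
P = 1029 × 0.80566 = 829.02 hPa.

P ≈ 829 hPa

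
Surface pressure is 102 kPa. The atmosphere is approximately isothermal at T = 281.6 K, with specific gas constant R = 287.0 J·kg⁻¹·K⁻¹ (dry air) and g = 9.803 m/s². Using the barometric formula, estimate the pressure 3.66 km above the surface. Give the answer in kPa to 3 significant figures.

P ≈ 65.4 kPa

Scale height: H = RT/g = 287.0 × 281.6 / 9.803 = 8244.3 m.
Barometric formula: P = P₀ exp(−z/H).
z/H = 3660.0/8244.3 = 0.44394; exp(−0.44394) = 0.64150.
P = 102 × 0.64150 = 65.433 kPa.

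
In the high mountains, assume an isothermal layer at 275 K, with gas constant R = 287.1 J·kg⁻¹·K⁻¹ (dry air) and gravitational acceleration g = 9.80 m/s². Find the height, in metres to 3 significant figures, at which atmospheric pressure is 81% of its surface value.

Scale height: H = RT/g = 287.1 × 275 / 9.80 = 8056.4 m.
Set P/P₀ = exp(−z/H) = 0.81, so z = −H ln(0.81).
−ln(0.81) = 0.21072; z = 8056.4 × 0.21072 = 1697.6 m.

z ≈ 1700 m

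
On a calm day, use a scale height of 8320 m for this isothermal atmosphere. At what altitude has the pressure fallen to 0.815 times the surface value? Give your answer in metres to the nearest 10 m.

z ≈ 1700 m

Set P/P₀ = exp(−z/H) = 0.815, so z = −H ln(0.815).
−ln(0.815) = 0.20457; z = 8320.0 × 0.20457 = 1702.0 m.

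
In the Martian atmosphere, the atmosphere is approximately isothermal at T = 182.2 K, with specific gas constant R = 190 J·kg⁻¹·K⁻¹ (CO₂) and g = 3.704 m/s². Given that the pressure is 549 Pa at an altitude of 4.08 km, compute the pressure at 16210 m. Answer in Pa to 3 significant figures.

P ≈ 150 Pa

Scale height: H = RT/g = 190 × 182.2 / 3.704 = 9346.1 m.
Between two levels, P₂ = P₁ exp(−Δz/H) with Δz = z₂ − z₁.
Δz = 16210 − 4080.0 = 12130 m; Δz/H = 12130/9346.1 = 1.2979.
P₂ = 549 × exp(−1.2979) = 549 × 0.27310 = 149.93 Pa.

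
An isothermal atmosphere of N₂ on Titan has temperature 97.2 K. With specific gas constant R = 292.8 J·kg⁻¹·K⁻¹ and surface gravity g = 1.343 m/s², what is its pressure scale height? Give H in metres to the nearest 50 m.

H ≈ 21200 m

The scale height of an isothermal atmosphere is H = RT/g.
H = 292.8 × 97.2 / 1.343 = 28460/1.343 = 21191 m.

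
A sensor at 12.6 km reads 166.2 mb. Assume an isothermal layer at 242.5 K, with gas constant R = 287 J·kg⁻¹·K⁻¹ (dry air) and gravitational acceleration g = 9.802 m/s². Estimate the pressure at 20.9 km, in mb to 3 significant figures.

P ≈ 51.6 mb

Scale height: H = RT/g = 287 × 242.5 / 9.802 = 7100.3 m.
Between two levels, P₂ = P₁ exp(−Δz/H) with Δz = z₂ − z₁.
Δz = 20900 − 12600 = 8300.0 m; Δz/H = 8300.0/7100.3 = 1.1690.
P₂ = 166.2 × exp(−1.1690) = 166.2 × 0.31068 = 51.635 mb.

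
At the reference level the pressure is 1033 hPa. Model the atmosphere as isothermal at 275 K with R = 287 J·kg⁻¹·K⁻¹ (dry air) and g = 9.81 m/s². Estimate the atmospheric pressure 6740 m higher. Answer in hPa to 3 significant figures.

P ≈ 447 hPa

Scale height: H = RT/g = 287 × 275 / 9.81 = 8045.4 m.
Barometric formula: P = P₀ exp(−z/H).
z/H = 6740.0/8045.4 = 0.83775; exp(−0.83775) = 0.43268.
P = 1033 × 0.43268 = 446.96 hPa.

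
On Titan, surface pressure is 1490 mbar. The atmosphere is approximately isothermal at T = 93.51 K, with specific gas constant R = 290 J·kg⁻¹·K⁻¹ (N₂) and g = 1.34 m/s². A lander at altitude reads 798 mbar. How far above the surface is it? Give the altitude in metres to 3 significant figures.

Scale height: H = RT/g = 290 × 93.51 / 1.34 = 20237 m.
Invert the barometric formula: z = H ln(P₀/P).
P₀/P = 1490/798 = 1.8672; ln(1.8672) = 0.62444.
z = 20237 × 0.62444 = 12637 m.

z ≈ 12600 m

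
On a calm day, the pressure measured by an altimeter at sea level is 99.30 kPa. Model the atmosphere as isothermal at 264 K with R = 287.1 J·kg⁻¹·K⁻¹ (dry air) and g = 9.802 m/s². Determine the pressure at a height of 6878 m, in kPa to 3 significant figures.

P ≈ 40.8 kPa

Scale height: H = RT/g = 287.1 × 264 / 9.802 = 7732.5 m.
Barometric formula: P = P₀ exp(−z/H).
z/H = 6878.0/7732.5 = 0.88949; exp(−0.88949) = 0.41087.
P = 99.30 × 0.41087 = 40.799 kPa.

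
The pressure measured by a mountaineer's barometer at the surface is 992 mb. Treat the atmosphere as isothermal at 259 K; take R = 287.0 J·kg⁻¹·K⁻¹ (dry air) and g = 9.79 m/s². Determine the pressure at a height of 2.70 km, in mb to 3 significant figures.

Scale height: H = RT/g = 287.0 × 259 / 9.79 = 7592.7 m.
Barometric formula: P = P₀ exp(−z/H).
z/H = 2700.0/7592.7 = 0.35560; exp(−0.35560) = 0.70075.
P = 992 × 0.70075 = 695.14 mb.

P ≈ 695 mb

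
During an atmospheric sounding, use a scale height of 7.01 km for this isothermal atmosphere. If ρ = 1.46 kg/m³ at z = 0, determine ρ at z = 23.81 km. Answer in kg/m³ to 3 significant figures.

ρ ≈ 0.0489 kg/m³

In an isothermal atmosphere, density decays like pressure: ρ = ρ₀ exp(−z/H).
z/H = 23810/7010.0 = 3.3966; exp(−3.3966) = 0.033487.
ρ = 1.46 × 0.033487 = 0.048891 kg/m³.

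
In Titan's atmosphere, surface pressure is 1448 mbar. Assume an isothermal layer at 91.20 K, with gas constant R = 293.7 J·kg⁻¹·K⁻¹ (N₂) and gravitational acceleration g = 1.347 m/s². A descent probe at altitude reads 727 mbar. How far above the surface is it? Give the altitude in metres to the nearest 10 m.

Scale height: H = RT/g = 293.7 × 91.20 / 1.347 = 19885 m.
Invert the barometric formula: z = H ln(P₀/P).
P₀/P = 1448/727 = 1.9917; ln(1.9917) = 0.68899.
z = 19885 × 0.68899 = 13701 m.

z ≈ 13700 m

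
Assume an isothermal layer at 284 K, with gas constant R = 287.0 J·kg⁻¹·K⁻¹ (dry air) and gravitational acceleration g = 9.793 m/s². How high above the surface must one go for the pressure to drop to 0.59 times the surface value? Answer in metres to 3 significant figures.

Scale height: H = RT/g = 287.0 × 284 / 9.793 = 8323.1 m.
Set P/P₀ = exp(−z/H) = 0.59, so z = −H ln(0.59).
−ln(0.59) = 0.52763; z = 8323.1 × 0.52763 = 4391.5 m.

z ≈ 4390 m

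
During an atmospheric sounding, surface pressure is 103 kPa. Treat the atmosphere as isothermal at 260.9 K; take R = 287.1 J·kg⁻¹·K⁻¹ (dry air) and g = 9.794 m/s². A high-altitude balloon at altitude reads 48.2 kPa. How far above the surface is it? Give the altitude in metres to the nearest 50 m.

z ≈ 5800 m

Scale height: H = RT/g = 287.1 × 260.9 / 9.794 = 7648.0 m.
Invert the barometric formula: z = H ln(P₀/P).
P₀/P = 103/48.2 = 2.1369; ln(2.1369) = 0.75936.
z = 7648.0 × 0.75936 = 5807.6 m.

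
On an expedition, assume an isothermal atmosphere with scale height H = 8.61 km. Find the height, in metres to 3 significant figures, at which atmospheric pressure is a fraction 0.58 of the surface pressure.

z ≈ 4690 m

Set P/P₀ = exp(−z/H) = 0.58, so z = −H ln(0.58).
−ln(0.58) = 0.54473; z = 8610.0 × 0.54473 = 4690.1 m.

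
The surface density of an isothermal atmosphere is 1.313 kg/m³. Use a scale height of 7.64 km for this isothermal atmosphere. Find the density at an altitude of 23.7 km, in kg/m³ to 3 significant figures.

In an isothermal atmosphere, density decays like pressure: ρ = ρ₀ exp(−z/H).
z/H = 23700/7640.0 = 3.1021; exp(−3.1021) = 0.044955.
ρ = 1.313 × 0.044955 = 0.059026 kg/m³.

ρ ≈ 0.0590 kg/m³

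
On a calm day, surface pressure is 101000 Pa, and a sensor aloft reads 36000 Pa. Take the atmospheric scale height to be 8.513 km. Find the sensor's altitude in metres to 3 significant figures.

Invert the barometric formula: z = H ln(P₀/P).
P₀/P = 101000/36000 = 2.8056; ln(2.8056) = 1.0316.
z = 8513.0 × 1.0316 = 8782.0 m.

z ≈ 8780 m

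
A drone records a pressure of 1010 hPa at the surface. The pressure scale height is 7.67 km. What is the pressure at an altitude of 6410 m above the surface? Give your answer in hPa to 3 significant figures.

P ≈ 438 hPa

Barometric formula: P = P₀ exp(−z/H).
z/H = 6410.0/7670.0 = 0.83572; exp(−0.83572) = 0.43356.
P = 1010 × 0.43356 = 437.90 hPa.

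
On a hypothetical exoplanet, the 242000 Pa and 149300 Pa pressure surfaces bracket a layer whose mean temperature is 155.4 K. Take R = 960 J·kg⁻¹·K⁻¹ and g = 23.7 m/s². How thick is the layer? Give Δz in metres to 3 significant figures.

Hypsometric equation: Δz = (R T̄/g) ln(P₁/P₂).
R T̄/g = 960 × 155.4 / 23.7 = 6294.7 m.
ln(242000/149300) = ln(1.6209) = 0.48298.
Δz = 6294.7 × 0.48298 = 3040.2 m.

Δz ≈ 3040 m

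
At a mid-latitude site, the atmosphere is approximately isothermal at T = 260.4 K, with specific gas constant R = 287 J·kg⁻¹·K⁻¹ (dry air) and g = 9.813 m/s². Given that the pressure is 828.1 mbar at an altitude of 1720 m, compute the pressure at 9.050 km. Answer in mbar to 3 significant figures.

P ≈ 316 mbar

Scale height: H = RT/g = 287 × 260.4 / 9.813 = 7615.9 m.
Between two levels, P₂ = P₁ exp(−Δz/H) with Δz = z₂ − z₁.
Δz = 9050.0 − 1720.0 = 7330.0 m; Δz/H = 7330.0/7615.9 = 0.96246.
P₂ = 828.1 × exp(−0.96246) = 828.1 × 0.38195 = 316.29 mbar.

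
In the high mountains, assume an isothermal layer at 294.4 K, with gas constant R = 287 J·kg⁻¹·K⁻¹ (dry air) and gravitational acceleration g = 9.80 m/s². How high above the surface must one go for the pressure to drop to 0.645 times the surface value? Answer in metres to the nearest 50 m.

z ≈ 3800 m

Scale height: H = RT/g = 287 × 294.4 / 9.80 = 8621.7 m.
Set P/P₀ = exp(−z/H) = 0.645, so z = −H ln(0.645).
−ln(0.645) = 0.43850; z = 8621.7 × 0.43850 = 3780.6 m.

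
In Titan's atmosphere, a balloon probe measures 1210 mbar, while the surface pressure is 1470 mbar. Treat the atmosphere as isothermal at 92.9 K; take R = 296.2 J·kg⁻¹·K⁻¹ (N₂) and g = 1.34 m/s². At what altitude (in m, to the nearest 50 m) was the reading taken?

z ≈ 4000 m

Scale height: H = RT/g = 296.2 × 92.9 / 1.34 = 20535 m.
Invert the barometric formula: z = H ln(P₀/P).
P₀/P = 1470/1210 = 1.2149; ln(1.2149) = 0.19466.
z = 20535 × 0.19466 = 3997.3 m.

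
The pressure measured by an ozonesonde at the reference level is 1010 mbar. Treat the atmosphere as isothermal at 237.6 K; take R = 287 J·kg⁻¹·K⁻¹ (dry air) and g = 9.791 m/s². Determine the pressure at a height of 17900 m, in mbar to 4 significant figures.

P ≈ 77.29 mbar

Scale height: H = RT/g = 287 × 237.6 / 9.791 = 6964.7 m.
Barometric formula: P = P₀ exp(−z/H).
z/H = 17900/6964.7 = 2.5701; exp(−2.5701) = 0.076528.
P = 1010 × 0.076528 = 77.293 mbar.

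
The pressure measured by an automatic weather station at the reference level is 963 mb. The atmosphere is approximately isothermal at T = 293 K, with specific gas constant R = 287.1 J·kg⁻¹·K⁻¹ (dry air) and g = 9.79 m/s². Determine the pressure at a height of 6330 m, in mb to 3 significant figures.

P ≈ 461 mb

Scale height: H = RT/g = 287.1 × 293 / 9.79 = 8592.5 m.
Barometric formula: P = P₀ exp(−z/H).
z/H = 6330.0/8592.5 = 0.73669; exp(−0.73669) = 0.47870.
P = 963 × 0.47870 = 460.99 mb.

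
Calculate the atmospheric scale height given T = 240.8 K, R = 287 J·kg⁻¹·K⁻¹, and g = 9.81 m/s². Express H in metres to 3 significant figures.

H ≈ 7040 m

The scale height of an isothermal atmosphere is H = RT/g.
H = 287 × 240.8 / 9.81 = 69110/9.81 = 7044.9 m.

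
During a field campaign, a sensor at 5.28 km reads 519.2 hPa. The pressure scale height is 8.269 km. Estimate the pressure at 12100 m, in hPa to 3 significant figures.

P ≈ 228 hPa

Between two levels, P₂ = P₁ exp(−Δz/H) with Δz = z₂ − z₁.
Δz = 12100 − 5280.0 = 6820.0 m; Δz/H = 6820.0/8269.0 = 0.82477.
P₂ = 519.2 × exp(−0.82477) = 519.2 × 0.43834 = 227.59 hPa.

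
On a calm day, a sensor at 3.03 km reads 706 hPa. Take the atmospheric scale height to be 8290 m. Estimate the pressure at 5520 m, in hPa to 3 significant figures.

P ≈ 523 hPa

Between two levels, P₂ = P₁ exp(−Δz/H) with Δz = z₂ − z₁.
Δz = 5520.0 − 3030.0 = 2490.0 m; Δz/H = 2490.0/8290.0 = 0.30036.
P₂ = 706 × exp(−0.30036) = 706 × 0.74055 = 522.83 hPa.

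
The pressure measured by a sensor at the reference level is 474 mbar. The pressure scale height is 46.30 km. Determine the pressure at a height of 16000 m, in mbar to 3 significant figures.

P ≈ 336 mbar

Barometric formula: P = P₀ exp(−z/H).
z/H = 16000/46300 = 0.34557; exp(−0.34557) = 0.70782.
P = 474 × 0.70782 = 335.51 mbar.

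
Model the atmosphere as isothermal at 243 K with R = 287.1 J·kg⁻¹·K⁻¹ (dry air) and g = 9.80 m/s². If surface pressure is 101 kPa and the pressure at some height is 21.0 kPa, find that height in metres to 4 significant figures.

z ≈ 11180 m

Scale height: H = RT/g = 287.1 × 243 / 9.80 = 7118.9 m.
Invert the barometric formula: z = H ln(P₀/P).
P₀/P = 101/21.0 = 4.8095; ln(4.8095) = 1.5706.
z = 7118.9 × 1.5706 = 11181 m.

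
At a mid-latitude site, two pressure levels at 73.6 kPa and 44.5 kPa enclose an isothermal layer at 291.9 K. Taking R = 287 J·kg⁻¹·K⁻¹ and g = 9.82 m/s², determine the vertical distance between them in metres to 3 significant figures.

Hypsometric equation: Δz = (R T̄/g) ln(P₁/P₂).
R T̄/g = 287 × 291.9 / 9.82 = 8531.1 m.
ln(73.6/44.5) = ln(1.6539) = 0.50314.
Δz = 8531.1 × 0.50314 = 4292.3 m.

Δz ≈ 4290 m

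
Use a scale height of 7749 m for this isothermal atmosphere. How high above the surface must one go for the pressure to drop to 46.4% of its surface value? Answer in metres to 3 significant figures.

Set P/P₀ = exp(−z/H) = 0.464, so z = −H ln(0.464).
−ln(0.464) = 0.76787; z = 7749.0 × 0.76787 = 5950.2 m.

z ≈ 5950 m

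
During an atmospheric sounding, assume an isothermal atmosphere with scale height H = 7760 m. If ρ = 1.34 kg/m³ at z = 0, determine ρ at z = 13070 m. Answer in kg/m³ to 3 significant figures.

In an isothermal atmosphere, density decays like pressure: ρ = ρ₀ exp(−z/H).
z/H = 13070/7760.0 = 1.6843; exp(−1.6843) = 0.18557.
ρ = 1.34 × 0.18557 = 0.24866 kg/m³.

ρ ≈ 0.249 kg/m³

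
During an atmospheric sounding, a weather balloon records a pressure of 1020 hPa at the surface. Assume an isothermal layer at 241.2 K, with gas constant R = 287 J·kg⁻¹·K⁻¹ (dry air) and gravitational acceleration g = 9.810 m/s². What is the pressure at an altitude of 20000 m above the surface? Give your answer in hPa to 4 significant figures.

Scale height: H = RT/g = 287 × 241.2 / 9.810 = 7056.5 m.
Barometric formula: P = P₀ exp(−z/H).
z/H = 20000/7056.5 = 2.8343; exp(−2.8343) = 0.058760.
P = 1020 × 0.058760 = 59.935 hPa.

P ≈ 59.94 hPa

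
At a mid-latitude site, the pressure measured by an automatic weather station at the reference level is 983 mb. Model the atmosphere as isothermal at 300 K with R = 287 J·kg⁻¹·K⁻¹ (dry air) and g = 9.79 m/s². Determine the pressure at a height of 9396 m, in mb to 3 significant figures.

Scale height: H = RT/g = 287 × 300 / 9.79 = 8794.7 m.
Barometric formula: P = P₀ exp(−z/H).
z/H = 9396.0/8794.7 = 1.0684; exp(−1.0684) = 0.34356.
P = 983 × 0.34356 = 337.72 mb.

P ≈ 338 mb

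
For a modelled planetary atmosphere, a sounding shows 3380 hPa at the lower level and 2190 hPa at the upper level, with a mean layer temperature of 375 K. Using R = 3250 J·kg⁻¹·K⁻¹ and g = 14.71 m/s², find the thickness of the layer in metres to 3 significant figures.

Δz ≈ 36000 m

Hypsometric equation: Δz = (R T̄/g) ln(P₁/P₂).
R T̄/g = 3250 × 375 / 14.71 = 82852 m.
ln(3380/2190) = ln(1.5434) = 0.43399.
Δz = 82852 × 0.43399 = 35957 m.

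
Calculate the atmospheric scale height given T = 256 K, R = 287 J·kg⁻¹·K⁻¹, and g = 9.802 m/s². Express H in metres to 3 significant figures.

H ≈ 7500 m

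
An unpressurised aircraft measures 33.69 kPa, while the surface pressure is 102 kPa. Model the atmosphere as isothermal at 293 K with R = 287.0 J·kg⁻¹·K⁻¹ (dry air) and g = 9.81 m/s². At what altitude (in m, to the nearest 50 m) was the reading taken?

z ≈ 9500 m

Scale height: H = RT/g = 287.0 × 293 / 9.81 = 8572.0 m.
Invert the barometric formula: z = H ln(P₀/P).
P₀/P = 102/33.69 = 3.0276; ln(3.0276) = 1.1078.
z = 8572.0 × 1.1078 = 9496.1 m.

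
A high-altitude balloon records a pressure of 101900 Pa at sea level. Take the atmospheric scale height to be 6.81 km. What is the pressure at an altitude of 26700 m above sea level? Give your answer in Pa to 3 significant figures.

P ≈ 2020 Pa

Barometric formula: P = P₀ exp(−z/H).
z/H = 26700/6810.0 = 3.9207; exp(−3.9207) = 0.019827.
P = 101900 × 0.019827 = 2020.4 Pa.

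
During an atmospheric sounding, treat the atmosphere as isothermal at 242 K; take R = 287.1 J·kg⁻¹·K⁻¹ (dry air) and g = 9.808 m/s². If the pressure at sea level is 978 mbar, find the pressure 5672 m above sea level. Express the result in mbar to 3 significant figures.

P ≈ 439 mbar

Scale height: H = RT/g = 287.1 × 242 / 9.808 = 7083.8 m.
Barometric formula: P = P₀ exp(−z/H).
z/H = 5672.0/7083.8 = 0.80070; exp(−0.80070) = 0.44901.
P = 978 × 0.44901 = 439.13 mbar.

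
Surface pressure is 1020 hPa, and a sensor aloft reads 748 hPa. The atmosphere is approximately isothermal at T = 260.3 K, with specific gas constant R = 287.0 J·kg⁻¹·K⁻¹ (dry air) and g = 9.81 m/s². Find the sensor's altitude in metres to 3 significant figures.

Scale height: H = RT/g = 287.0 × 260.3 / 9.81 = 7615.3 m.
Invert the barometric formula: z = H ln(P₀/P).
P₀/P = 1020/748 = 1.3636; ln(1.3636) = 0.31013.
z = 7615.3 × 0.31013 = 2361.7 m.

z ≈ 2360 m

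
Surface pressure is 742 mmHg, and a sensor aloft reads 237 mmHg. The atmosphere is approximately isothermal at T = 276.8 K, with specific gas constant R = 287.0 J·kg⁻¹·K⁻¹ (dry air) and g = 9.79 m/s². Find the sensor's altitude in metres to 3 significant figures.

Scale height: H = RT/g = 287.0 × 276.8 / 9.79 = 8114.6 m.
Invert the barometric formula: z = H ln(P₀/P).
P₀/P = 742/237 = 3.1308; ln(3.1308) = 1.1413.
z = 8114.6 × 1.1413 = 9261.2 m.

z ≈ 9260 m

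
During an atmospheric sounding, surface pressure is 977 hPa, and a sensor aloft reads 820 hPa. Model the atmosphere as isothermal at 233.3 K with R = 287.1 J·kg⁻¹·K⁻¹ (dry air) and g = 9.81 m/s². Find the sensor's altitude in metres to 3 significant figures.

z ≈ 1200 m

Scale height: H = RT/g = 287.1 × 233.3 / 9.81 = 6827.8 m.
Invert the barometric formula: z = H ln(P₀/P).
P₀/P = 977/820 = 1.1915; ln(1.1915) = 0.17521.
z = 6827.8 × 0.17521 = 1196.3 m.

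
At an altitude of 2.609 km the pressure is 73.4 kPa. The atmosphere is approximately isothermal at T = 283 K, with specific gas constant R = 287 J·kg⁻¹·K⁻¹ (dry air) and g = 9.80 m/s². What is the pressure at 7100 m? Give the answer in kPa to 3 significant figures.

Scale height: H = RT/g = 287 × 283 / 9.80 = 8287.9 m.
Between two levels, P₂ = P₁ exp(−Δz/H) with Δz = z₂ − z₁.
Δz = 7100.0 − 2609.0 = 4491.0 m; Δz/H = 4491.0/8287.9 = 0.54187.
P₂ = 73.4 × exp(−0.54187) = 73.4 × 0.58166 = 42.694 kPa.

P ≈ 42.7 kPa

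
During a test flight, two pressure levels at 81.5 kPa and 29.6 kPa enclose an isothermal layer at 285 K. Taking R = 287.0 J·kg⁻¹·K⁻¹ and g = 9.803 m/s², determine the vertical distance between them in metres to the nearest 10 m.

Hypsometric equation: Δz = (R T̄/g) ln(P₁/P₂).
R T̄/g = 287.0 × 285 / 9.803 = 8343.9 m.
ln(81.5/29.6) = ln(2.7534) = 1.0128.
Δz = 8343.9 × 1.0128 = 8450.7 m.

Δz ≈ 8450 m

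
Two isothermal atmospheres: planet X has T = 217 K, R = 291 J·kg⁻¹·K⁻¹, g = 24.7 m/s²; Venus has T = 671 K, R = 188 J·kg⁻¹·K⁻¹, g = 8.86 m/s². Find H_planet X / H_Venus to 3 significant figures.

H = RT/g for each body.
H_planet X = 291 × 217 / 24.7 = 2556.6 m.
H_Venus = 188 × 671 / 8.86 = 14238 m.
H_planet X/H_Venus = 2556.6/14238 = 0.17956.

H_planet X/H_Venus ≈ 0.180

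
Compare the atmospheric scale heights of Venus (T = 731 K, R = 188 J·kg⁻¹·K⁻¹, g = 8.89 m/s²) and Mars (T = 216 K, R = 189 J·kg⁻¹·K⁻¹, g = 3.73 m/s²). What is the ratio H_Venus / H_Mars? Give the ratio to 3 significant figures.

H = RT/g for each body.
H_Venus = 188 × 731 / 8.89 = 15459 m.
H_Mars = 189 × 216 / 3.73 = 10945 m.
H_Venus/H_Mars = 15459/10945 = 1.4124.

H_Venus/H_Mars ≈ 1.41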